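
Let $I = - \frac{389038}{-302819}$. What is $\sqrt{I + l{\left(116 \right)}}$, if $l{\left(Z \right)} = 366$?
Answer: $\frac{2 \sqrt{8419942253162}}{302819} \approx 19.165$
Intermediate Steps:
$I = \frac{389038}{302819}$ ($I = \left(-389038\right) \left(- \frac{1}{302819}\right) = \frac{389038}{302819} \approx 1.2847$)
$\sqrt{I + l{\left(116 \right)}} = \sqrt{\frac{389038}{302819} + 366} = \sqrt{\frac{111220792}{302819}} = \frac{2 \sqrt{8419942253162}}{302819}$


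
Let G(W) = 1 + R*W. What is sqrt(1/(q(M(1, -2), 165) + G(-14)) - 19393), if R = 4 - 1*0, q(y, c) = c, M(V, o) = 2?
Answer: I*sqrt(234655190)/110 ≈ 139.26*I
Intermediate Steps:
R = 4 (R = 4 + 0 = 4)
G(W) = 1 + 4*W
sqrt(1/(q(M(1, -2), 165) + G(-14)) - 19393) = sqrt(1/(165 + (1 + 4*(-14))) - 19393) = sqrt(1/(165 + (1 - 56)) - 19393) = sqrt(1/(165 - 55) - 19393) = sqrt(1/110 - 19393) = sqrt(-2133229/110) = I*sqrt(234655190)/110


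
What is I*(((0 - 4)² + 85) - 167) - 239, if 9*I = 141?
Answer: -1273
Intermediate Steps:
I = 47/3 (I = (⅑)*141 = 47/3 ≈ 15.667)
I*(((0 - 4)² + 85) - 167) - 239 = 47*(((0 - 4)² + 85) - 167)/3 - 239 = 47*(((-4)² + 85) - 167)/3 - 239 = 47*((16 + 85) - 167)/3 - 239 = 47*(101 - 167)/3 - 239 = (47/3)*(-66) - 239 = -1034 - 239 = -1273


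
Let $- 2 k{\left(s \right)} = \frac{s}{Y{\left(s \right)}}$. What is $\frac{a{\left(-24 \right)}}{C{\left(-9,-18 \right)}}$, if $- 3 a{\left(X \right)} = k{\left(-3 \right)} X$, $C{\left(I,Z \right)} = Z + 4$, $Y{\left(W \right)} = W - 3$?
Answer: $\frac{1}{7} \approx 0.14286$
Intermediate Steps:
$Y{\left(W \right)} = -3 + W$
$k{\left(s \right)} = - \frac{s}{2 \left(-3 + s\right)}$ ($k{\left(s \right)} = - \frac{s \frac{1}{-3 + s}}{2} = - \frac{s}{2 \left(-3 + s\right)}$)
$C{\left(I,Z \right)} = 4 + Z$
$a{\left(X \right)} = \frac{X}{12}$ ($a{\left(X \right)} = - \frac{\left(-1\right) \left(-3\right) \frac{1}{-6 + 2 \left(-3\right)} X}{3} = - \frac{\left(-1\right) \left(-3\right) \frac{1}{-6 - 6} X}{3} = - \frac{\left(-1\right) \left(-3\right) \frac{1}{-12} X}{3} = - \frac{\left(-1\right) \left(-3\right) \left(- \frac{1}{12}\right) X}{3} = - \frac{\left(- \frac{1}{4}\right) X}{3} = \frac{X}{12}$)
$\frac{a{\left(-24 \right)}}{C{\left(-9,-18 \right)}} = \frac{\frac{1}{12} \left(-24\right)}{4 - 18} = - \frac{2}{-14} = \left(-2\right) \left(- \frac{1}{14}\right) = \frac{1}{7}$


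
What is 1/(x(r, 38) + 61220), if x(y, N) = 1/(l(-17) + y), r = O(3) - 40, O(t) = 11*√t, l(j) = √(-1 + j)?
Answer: (-40 + 11*√3 + 3*I*√2)/(-2448799 + 673420*√3 + 183660*I*√2) ≈ 1.6335e-5 + 2.4798e-12*I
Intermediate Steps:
r = -40 + 11*√3 (r = 11*√3 - 40 = -40 + 11*√3 ≈ -20.947)
x(y, N) = 1/(y + 3*I*√2) (x(y, N) = 1/(√(-1 - 17) + y) = 1/(√(-18) + y) = 1/(3*I*√2 + y) = 1/(y + 3*I*√2))
1/(x(r, 38) + 61220) = 1/(1/((-40 + 11*√3) + 3*I*√2) + 61220) = 1/(1/(-40 + 11*√3 + 3*I*√2) + 61220) = 1/(61220 + 1/(-40 + 11*√3 + 3*I*√2))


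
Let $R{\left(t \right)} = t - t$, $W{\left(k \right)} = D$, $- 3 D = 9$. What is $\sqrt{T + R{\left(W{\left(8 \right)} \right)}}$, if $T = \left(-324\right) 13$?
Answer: $18 i \sqrt{13} \approx 64.9 i$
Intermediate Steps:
$D = -3$ ($D = \left(- \frac{1}{3}\right) 9 = -3$)
$W{\left(k \right)} = -3$
$T = -4212$
$R{\left(t \right)} = 0$
$\sqrt{T + R{\left(W{\left(8 \right)} \right)}} = \sqrt{-4212 + 0} = \sqrt{-4212} = 18 i \sqrt{13}$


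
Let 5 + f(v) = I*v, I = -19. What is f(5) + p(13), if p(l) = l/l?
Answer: -99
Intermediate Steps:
f(v) = -5 - 19*v
p(l) = 1
f(5) + p(13) = (-5 - 19*5) + 1 = (-5 - 95) + 1 = -100 + 1 = -99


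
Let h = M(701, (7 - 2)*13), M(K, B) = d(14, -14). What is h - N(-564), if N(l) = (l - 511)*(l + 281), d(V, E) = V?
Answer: -304211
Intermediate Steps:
M(K, B) = 14
N(l) = (-511 + l)*(281 + l)
h = 14
h - N(-564) = 14 - (-143591 + (-564)² - 230*(-564)) = 14 - (-143591 + 318096 + 129720) = 14 - 1*304225 = 14 - 304225 = -304211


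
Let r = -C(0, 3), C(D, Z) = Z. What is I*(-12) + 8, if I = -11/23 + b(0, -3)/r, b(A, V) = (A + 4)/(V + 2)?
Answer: -52/23 ≈ -2.2609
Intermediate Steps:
b(A, V) = (4 + A)/(2 + V)
r = -3 (r = -1*3 = -3)
I = 59/69 (I = -11/23 + ((4 + 0)/(2 - 3))/(-3) = -11*1/23 + (4/(-1))*(-⅓) = -11/23 - 1*4*(-⅓) = -11/23 - 4*(-⅓) = -11/23 + 4/3 = 59/69 ≈ 0.85507)
I*(-12) + 8 = (59/69)*(-12) + 8 = -236/23 + 8 = -52/23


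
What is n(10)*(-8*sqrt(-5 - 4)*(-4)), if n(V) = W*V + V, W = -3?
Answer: -1920*I ≈ -1920.0*I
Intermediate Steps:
n(V) = -2*V (n(V) = -3*V + V = -2*V)
n(10)*(-8*sqrt(-5 - 4)*(-4)) = (-2*10)*(-8*sqrt(-5 - 4)*(-4)) = -20*(-24*I)*(-4) = -1920*I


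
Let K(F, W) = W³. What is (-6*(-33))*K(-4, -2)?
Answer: -1584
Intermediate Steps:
(-6*(-33))*K(-4, -2) = -6*(-33)*(-2)³ = 198*(-8) = -1584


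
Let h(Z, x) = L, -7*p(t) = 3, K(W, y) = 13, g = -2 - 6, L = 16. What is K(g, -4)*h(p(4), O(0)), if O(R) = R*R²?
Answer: 208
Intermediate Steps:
g = -8
O(R) = R³
p(t) = -3/7 (p(t) = -⅐*3 = -3/7)
h(Z, x) = 16
K(g, -4)*h(p(4), O(0)) = 13*16 = 208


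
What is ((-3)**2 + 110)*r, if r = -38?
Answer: -4522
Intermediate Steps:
((-3)**2 + 110)*r = ((-3)**2 + 110)*(-38) = (9 + 110)*(-38) = 119*(-38) = -4522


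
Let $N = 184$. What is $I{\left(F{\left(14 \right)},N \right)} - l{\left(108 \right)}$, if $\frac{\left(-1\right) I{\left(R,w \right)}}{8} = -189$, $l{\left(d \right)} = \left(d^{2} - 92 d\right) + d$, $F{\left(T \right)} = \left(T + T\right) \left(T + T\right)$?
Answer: $-324$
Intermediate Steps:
$F{\left(T \right)} = 4 T^{2}$ ($F{\left(T \right)} = 2 T 2 T = 4 T^{2}$)
$l{\left(d \right)} = d^{2} - 91 d$
$I{\left(R,w \right)} = 1512$ ($I{\left(R,w \right)} = \left(-8\right) \left(-189\right) = 1512$)
$I{\left(F{\left(14 \right)},N \right)} - l{\left(108 \right)} = 1512 - 108 \left(-91 + 108\right) = 1512 - 108 \cdot 17 = 1512 - 1836 = -324$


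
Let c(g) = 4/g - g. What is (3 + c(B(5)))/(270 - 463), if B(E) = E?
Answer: 6/965 ≈ 0.0062176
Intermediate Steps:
c(g) = -g + 4/g
(3 + c(B(5)))/(270 - 463) = (3 + (-1*5 + 4/5))/(270 - 463) = (3 + (-5 + 4*(⅕)))/(-193) = (3 + (-5 + ⅘))*(-1/193) = (3 - 21/5)*(-1/193) = -6/5*(-1/193) = 6/965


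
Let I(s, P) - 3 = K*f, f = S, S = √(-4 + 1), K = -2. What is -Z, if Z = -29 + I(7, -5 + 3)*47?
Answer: -112 + 94*I*√3 ≈ -112.0 + 162.81*I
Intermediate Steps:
S = I*√3 (S = √(-3) = I*√3 ≈ 1.732*I)
f = I*√3 ≈ 1.732*I
I(s, P) = 3 - 2*I*√3
Z = 112 - 94*I*√3 (Z = -29 + (3 - 2*I*√3)*47 = -29 + (141 - 94*I*√3) = 112 - 94*I*√3 ≈ 112.0 - 162.81*I)
-Z = -(112 - 94*I*√3) = -112 + 94*I*√3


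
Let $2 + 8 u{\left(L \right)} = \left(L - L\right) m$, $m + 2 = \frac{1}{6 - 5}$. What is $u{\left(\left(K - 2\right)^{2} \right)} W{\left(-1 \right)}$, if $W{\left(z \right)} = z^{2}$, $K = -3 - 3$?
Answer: $- \frac{1}{4} \approx -0.25$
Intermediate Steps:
$m = -1$ ($m = -2 + \frac{1}{6 - 5} = -2 + 1^{-1} = -2 + 1 = -1$)
$K = -6$
$u{\left(L \right)} = - \frac{1}{4}$ ($u{\left(L \right)} = - \frac{1}{4} + \frac{\left(L - L\right) \left(-1\right)}{8} = - \frac{1}{4} + \frac{0 \left(-1\right)}{8} = - \frac{1}{4} + \frac{1}{8} \cdot 0 = - \frac{1}{4} + 0 = - \frac{1}{4}$)
$u{\left(\left(K - 2\right)^{2} \right)} W{\left(-1 \right)} = - \frac{\left(-1\right)^{2}}{4} = \left(- \frac{1}{4}\right) 1 = - \frac{1}{4}$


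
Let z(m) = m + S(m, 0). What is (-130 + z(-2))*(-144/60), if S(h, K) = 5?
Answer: 1524/5 ≈ 304.80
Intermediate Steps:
z(m) = 5 + m (z(m) = m + 5 = 5 + m)
(-130 + z(-2))*(-144/60) = (-130 + (5 - 2))*(-144/60) = (-130 + 3)*(-144*1/60) = -127*(-12/5) = 1524/5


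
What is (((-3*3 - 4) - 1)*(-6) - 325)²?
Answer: 58081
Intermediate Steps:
(((-3*3 - 4) - 1)*(-6) - 325)² = (((-9 - 4) - 1)*(-6) - 325)² = ((-13 - 1)*(-6) - 325)² = (-14*(-6) - 325)² = (84 - 325)² = (-241)² = 58081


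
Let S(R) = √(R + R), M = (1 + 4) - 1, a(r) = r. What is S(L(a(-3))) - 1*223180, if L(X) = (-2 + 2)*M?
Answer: -223180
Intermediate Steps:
M = 4 (M = 5 - 1 = 4)
L(X) = 0 (L(X) = (-2 + 2)*4 = 0*4 = 0)
S(R) = √2*√R (S(R) = √(2*R) = √2*√R)
S(L(a(-3))) - 1*223180 = √2*√0 - 1*223180 = √2*0 - 223180 = 0 - 223180 = -223180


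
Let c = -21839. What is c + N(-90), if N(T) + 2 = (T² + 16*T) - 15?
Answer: -15196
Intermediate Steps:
N(T) = -17 + T² + 16*T (N(T) = -2 + ((T² + 16*T) - 15) = -2 + (-15 + T² + 16*T) = -17 + T² + 16*T)
c + N(-90) = -21839 + (-17 + (-90)² + 16*(-90)) = -21839 + (-17 + 8100 - 1440) = -21839 + 6643 = -15196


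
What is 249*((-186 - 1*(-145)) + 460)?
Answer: 104331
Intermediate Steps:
249*((-186 - 1*(-145)) + 460) = 249*((-186 + 145) + 460) = 249*(-41 + 460) = 249*419 = 104331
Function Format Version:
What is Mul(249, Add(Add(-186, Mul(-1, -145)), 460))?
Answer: 104331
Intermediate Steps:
Mul(249, Add(Add(-186, Mul(-1, -145)), 460)) = Mul(249, Add(Add(-186, 145), 460)) = Mul(249, Add(-41, 460)) = Mul(249, 419) = 104331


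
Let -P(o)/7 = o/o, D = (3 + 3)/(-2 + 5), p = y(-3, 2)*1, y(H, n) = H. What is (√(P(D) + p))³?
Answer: -10*I*√10 ≈ -31.623*I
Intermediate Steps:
p = -3 (p = -3*1 = -3)
D = 2 (D = 6/3 = 6*(⅓) = 2)
P(o) = -7 (P(o) = -7*o/o = -7*1 = -7)
(√(P(D) + p))³ = (√(-7 - 3))³ = (√(-10))³ = (I*√10)³ = -10*I*√10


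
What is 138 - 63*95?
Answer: -5847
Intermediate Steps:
138 - 63*95 = 138 - 5985 = -5847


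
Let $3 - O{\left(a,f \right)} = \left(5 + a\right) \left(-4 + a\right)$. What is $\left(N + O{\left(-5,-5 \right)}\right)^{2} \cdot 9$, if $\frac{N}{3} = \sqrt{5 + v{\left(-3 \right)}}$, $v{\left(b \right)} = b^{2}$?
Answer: $1215 + 162 \sqrt{14} \approx 1821.1$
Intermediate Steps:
$O{\left(a,f \right)} = 3 - \left(-4 + a\right) \left(5 + a\right)$ ($O{\left(a,f \right)} = 3 - \left(5 + a\right) \left(-4 + a\right) = 3 - \left(-4 + a\right) \left(5 + a\right)$)
$N = 3 \sqrt{14}$ ($N = 3 \sqrt{5 + \left(-3\right)^{2}} = 3 \sqrt{5 + 9} = 3 \sqrt{14} \approx 11.225$)
$\left(N + O{\left(-5,-5 \right)}\right)^{2} \cdot 9 = \left(3 \sqrt{14} - -3\right)^{2} \cdot 9 = \left(3 \sqrt{14} + \left(23 + 5 - 25\right)\right)^{2} \cdot 9 = \left(3 \sqrt{14} + 3\right)^{2} \cdot 9 = \left(3 + 3 \sqrt{14}\right)^{2} \cdot 9 = 9 \left(3 + 3 \sqrt{14}\right)^{2}$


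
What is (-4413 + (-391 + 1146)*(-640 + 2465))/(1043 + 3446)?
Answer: 1373462/4489 ≈ 305.96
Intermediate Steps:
(-4413 + (-391 + 1146)*(-640 + 2465))/(1043 + 3446) = (-4413 + 755*1825)/4489 = (-4413 + 1377875)*(1/4489) = 1373462*(1/4489) = 1373462/4489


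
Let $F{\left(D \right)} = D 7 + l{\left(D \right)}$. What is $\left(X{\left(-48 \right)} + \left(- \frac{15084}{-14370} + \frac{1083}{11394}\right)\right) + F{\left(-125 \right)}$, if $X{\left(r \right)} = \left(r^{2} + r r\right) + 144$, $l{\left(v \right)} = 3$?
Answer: $\frac{35303707567}{9096210} \approx 3881.1$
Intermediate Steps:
$X{\left(r \right)} = 144 + 2 r^{2}$ ($X{\left(r \right)} = \left(r^{2} + r^{2}\right) + 144 = 2 r^{2} + 144 = 144 + 2 r^{2}$)
$F{\left(D \right)} = 3 + 7 D$ ($F{\left(D \right)} = D 7 + 3 = 7 D + 3 = 3 + 7 D$)
$\left(X{\left(-48 \right)} + \left(- \frac{15084}{-14370} + \frac{1083}{11394}\right)\right) + F{\left(-125 \right)} = \left(\left(144 + 2 \left(-48\right)^{2}\right) + \left(- \frac{15084}{-14370} + \frac{1083}{11394}\right)\right) + \left(3 + 7 \left(-125\right)\right) = \left(\left(144 + 2 \cdot 2304\right) + \left(\left(-15084\right) \left(- \frac{1}{14370}\right) + 1083 \cdot \frac{1}{11394}\right)\right) + \left(3 - 875\right) = \left(\left(144 + 4608\right) + \left(\frac{2514}{2395} + \frac{361}{3798}\right)\right) - 872 = \left(4752 + \frac{10412767}{9096210}\right) - 872 = \frac{43235602687}{9096210} - 872 = \frac{35303707567}{9096210}$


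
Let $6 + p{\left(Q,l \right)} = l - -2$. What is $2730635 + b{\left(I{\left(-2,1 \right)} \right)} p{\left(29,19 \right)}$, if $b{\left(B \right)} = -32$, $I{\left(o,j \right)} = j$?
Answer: $2730155$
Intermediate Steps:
$p{\left(Q,l \right)} = -4 + l$ ($p{\left(Q,l \right)} = -6 + \left(l - -2\right) = -6 + \left(l + 2\right) = -6 + \left(2 + l\right) = -4 + l$)
$2730635 + b{\left(I{\left(-2,1 \right)} \right)} p{\left(29,19 \right)} = 2730635 - 32 \left(-4 + 19\right) = 2730635 - 480 = 2730155$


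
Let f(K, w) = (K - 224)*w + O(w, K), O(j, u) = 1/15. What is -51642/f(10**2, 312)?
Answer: 774630/580319 ≈ 1.3348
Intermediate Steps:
O(j, u) = 1/15
f(K, w) = 1/15 + w*(-224 + K) (f(K, w) = (K - 224)*w + 1/15 = (-224 + K)*w + 1/15 = w*(-224 + K) + 1/15 = 1/15 + w*(-224 + K))
-51642/f(10**2, 312) = -51642/(1/15 - 224*312 + 10**2*312) = -51642/(1/15 - 69888 + 100*312) = -51642/(1/15 - 69888 + 31200) = -51642/(-580319/15) = -51642*(-15/580319) = 774630/580319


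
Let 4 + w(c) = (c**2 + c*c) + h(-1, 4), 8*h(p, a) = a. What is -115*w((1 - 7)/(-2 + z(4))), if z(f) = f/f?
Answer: -15755/2 ≈ -7877.5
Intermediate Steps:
z(f) = 1
h(p, a) = a/8
w(c) = -7/2 + 2*c**2 (w(c) = -4 + ((c**2 + c*c) + (1/8)*4) = -4 + ((c**2 + c**2) + 1/2) = -4 + (2*c**2 + 1/2) = -4 + (1/2 + 2*c**2) = -7/2 + 2*c**2)
-115*w((1 - 7)/(-2 + z(4))) = -115*(-7/2 + 2*((1 - 7)/(-2 + 1))**2) = -115*(-7/2 + 2*(-6/(-1))**2) = -115*(-7/2 + 2*(-6*(-1))**2) = -115*(-7/2 + 2*6**2) = -115*(-7/2 + 2*36) = -115*(-7/2 + 72) = -115*137/2 = -15755/2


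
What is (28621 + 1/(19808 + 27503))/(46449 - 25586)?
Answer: 1354088132/987049393 ≈ 1.3719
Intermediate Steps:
(28621 + 1/(19808 + 27503))/(46449 - 25586) = (28621 + 1/47311)/20863 = (28621 + 1/47311)*(1/20863) = (1354088132/47311)*(1/20863) = 1354088132/987049393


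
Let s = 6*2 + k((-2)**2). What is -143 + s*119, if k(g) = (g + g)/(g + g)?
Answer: 1404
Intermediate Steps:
k(g) = 1 (k(g) = (2*g)/((2*g)) = (2*g)*(1/(2*g)) = 1)
s = 13 (s = 6*2 + 1 = 12 + 1 = 13)
-143 + s*119 = -143 + 13*119 = -143 + 1547 = 1404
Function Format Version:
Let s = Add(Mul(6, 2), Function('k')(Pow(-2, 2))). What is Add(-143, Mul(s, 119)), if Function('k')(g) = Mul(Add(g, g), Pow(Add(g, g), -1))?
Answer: 1404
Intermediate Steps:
Function('k')(g) = 1 (Function('k')(g) = Mul(Mul(2, g), Pow(Mul(2, g), -1)) = Mul(Mul(2, g), Mul(Rational(1, 2), Pow(g, -1))) = 1)
s = 13 (s = Add(Mul(6, 2), 1) = Add(12, 1) = 13)
Add(-143, Mul(s, 119)) = Add(-143, Mul(13, 119)) = Add(-143, 1547) = 1404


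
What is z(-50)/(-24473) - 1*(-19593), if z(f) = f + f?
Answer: 479499589/24473 ≈ 19593.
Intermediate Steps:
z(f) = 2*f
z(-50)/(-24473) - 1*(-19593) = (2*(-50))/(-24473) - 1*(-19593) = -100*(-1/24473) + 19593 = 100/24473 + 19593 = 479499589/24473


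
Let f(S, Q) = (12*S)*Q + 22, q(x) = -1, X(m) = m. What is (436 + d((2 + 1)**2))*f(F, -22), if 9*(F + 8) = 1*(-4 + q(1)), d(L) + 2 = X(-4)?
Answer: 2942060/3 ≈ 9.8069e+5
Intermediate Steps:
d(L) = -6 (d(L) = -2 - 4 = -6)
F = -77/9 (F = -8 + (1*(-4 - 1))/9 = -8 + (1*(-5))/9 = -8 + (1/9)*(-5) = -8 - 5/9 = -77/9 ≈ -8.5556)
f(S, Q) = 22 + 12*Q*S (f(S, Q) = 12*Q*S + 22 = 22 + 12*Q*S)
(436 + d((2 + 1)**2))*f(F, -22) = (436 - 6)*(22 + 12*(-22)*(-77/9)) = 430*(22 + 6776/3) = 430*(6842/3) = 2942060/3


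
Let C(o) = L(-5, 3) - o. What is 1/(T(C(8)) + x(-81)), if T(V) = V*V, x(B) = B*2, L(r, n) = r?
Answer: 1/7 ≈ 0.14286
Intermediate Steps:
x(B) = 2*B
C(o) = -5 - o
T(V) = V**2
1/(T(C(8)) + x(-81)) = 1/((-5 - 1*8)**2 + 2*(-81)) = 1/((-5 - 8)**2 - 162) = 1/((-13)**2 - 162) = 1/(169 - 162) = 1/7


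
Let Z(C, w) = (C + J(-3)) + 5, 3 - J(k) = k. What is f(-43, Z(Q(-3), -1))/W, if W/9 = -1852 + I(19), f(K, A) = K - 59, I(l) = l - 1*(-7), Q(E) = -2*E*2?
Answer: 17/2739 ≈ 0.0062066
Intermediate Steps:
Q(E) = -4*E
J(k) = 3 - k
Z(C, w) = 11 + C (Z(C, w) = (C + (3 - 1*(-3))) + 5 = (C + (3 + 3)) + 5 = (C + 6) + 5 = (6 + C) + 5 = 11 + C)
I(l) = 7 + l (I(l) = l + 7 = 7 + l)
f(K, A) = -59 + K
W = -16434 (W = 9*(-1852 + (7 + 19)) = 9*(-1852 + 26) = 9*(-1826) = -16434)
f(-43, Z(Q(-3), -1))/W = (-59 - 43)/(-16434) = -102*(-1/16434) = 17/2739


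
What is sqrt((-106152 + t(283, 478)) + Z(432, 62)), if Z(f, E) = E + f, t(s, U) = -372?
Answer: I*sqrt(106030) ≈ 325.62*I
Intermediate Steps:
sqrt((-106152 + t(283, 478)) + Z(432, 62)) = sqrt((-106152 - 372) + (62 + 432)) = sqrt(-106524 + 494) = sqrt(-106030) = I*sqrt(106030)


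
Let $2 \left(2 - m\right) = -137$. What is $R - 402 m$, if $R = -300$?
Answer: $-28641$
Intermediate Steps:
$m = \frac{141}{2}$ ($m = 2 - - \frac{137}{2} = 2 + \frac{137}{2} = \frac{141}{2} \approx 70.5$)
$R - 402 m = -300 - 28341 = -28641$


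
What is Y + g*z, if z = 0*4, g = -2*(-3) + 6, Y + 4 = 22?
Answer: 18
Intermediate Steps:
Y = 18 (Y = -4 + 22 = 18)
g = 12 (g = 6 + 6 = 12)
z = 0
Y + g*z = 18 + 12*0 = 18 + 0 = 18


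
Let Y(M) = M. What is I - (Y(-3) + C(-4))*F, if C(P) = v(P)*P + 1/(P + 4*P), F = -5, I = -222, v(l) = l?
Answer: -629/4 ≈ -157.25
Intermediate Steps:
C(P) = P² + 1/(5*P) (C(P) = P*P + 1/(P + 4*P) = P² + 1/(5*P))
I - (Y(-3) + C(-4))*F = -222 - (-3 + (⅕ + (-4)³)/(-4))*(-5) = -222 - (-3 - (⅕ - 64)/4)*(-5) = -222 - (-3 - ¼*(-319/5))*(-5) = -222 - (-3 + 319/20)*(-5) = -222 - 259*(-5)/20 = -222 - 1*(-259/4) = -222 + 259/4 = -629/4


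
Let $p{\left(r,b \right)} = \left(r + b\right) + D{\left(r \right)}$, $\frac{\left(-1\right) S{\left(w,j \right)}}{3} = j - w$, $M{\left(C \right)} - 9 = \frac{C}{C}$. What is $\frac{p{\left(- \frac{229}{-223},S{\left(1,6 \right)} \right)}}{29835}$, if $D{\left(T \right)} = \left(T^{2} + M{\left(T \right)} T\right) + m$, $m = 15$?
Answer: $\frac{68242}{164851635} \approx 0.00041396$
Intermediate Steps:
$M{\left(C \right)} = 10$ ($M{\left(C \right)} = 9 + \frac{C}{C} = 9 + 1 = 10$)
$S{\left(w,j \right)} = - 3 j + 3 w$ ($S{\left(w,j \right)} = - 3 \left(j - w\right) = - 3 j + 3 w$)
$D{\left(T \right)} = 15 + T^{2} + 10 T$ ($D{\left(T \right)} = \left(T^{2} + 10 T\right) + 15 = 15 + T^{2} + 10 T$)
$p{\left(r,b \right)} = 15 + b + r^{2} + 11 r$ ($p{\left(r,b \right)} = \left(r + b\right) + \left(15 + r^{2} + 10 r\right) = \left(b + r\right) + \left(15 + r^{2} + 10 r\right) = 15 + b + r^{2} + 11 r$)
$\frac{p{\left(- \frac{229}{-223},S{\left(1,6 \right)} \right)}}{29835} = \frac{15 + \left(\left(-3\right) 6 + 3 \cdot 1\right) + \left(- \frac{229}{-223}\right)^{2} + 11 \left(- \frac{229}{-223}\right)}{29835} = \left(15 + \left(-18 + 3\right) + \left(\left(-229\right) \left(- \frac{1}{223}\right)\right)^{2} + 11 \left(\left(-229\right) \left(- \frac{1}{223}\right)\right)\right) \frac{1}{29835} = \left(15 - 15 + \left(\frac{229}{223}\right)^{2} + 11 \cdot \frac{229}{223}\right) \frac{1}{29835} = \left(15 - 15 + \frac{52441}{49729} + \frac{2519}{223}\right) \frac{1}{29835} = \frac{614178}{49729} \cdot \frac{1}{29835} = \frac{68242}{164851635}$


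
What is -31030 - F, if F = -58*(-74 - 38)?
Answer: -37526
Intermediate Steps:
F = 6496 (F = -58*(-112) = 6496)
-31030 - F = -31030 - 1*6496 = -31030 - 6496 = -37526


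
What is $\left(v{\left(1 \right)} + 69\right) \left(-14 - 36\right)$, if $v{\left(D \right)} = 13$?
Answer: $-4100$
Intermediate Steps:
$\left(v{\left(1 \right)} + 69\right) \left(-14 - 36\right) = \left(13 + 69\right) \left(-14 - 36\right) = 82 \left(-14 - 36\right) = 82 \left(-50\right) = -4100$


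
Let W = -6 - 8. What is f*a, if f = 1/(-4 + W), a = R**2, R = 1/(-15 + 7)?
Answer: -1/1152 ≈ -0.00086806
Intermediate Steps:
R = -1/8 (R = 1/(-8) = -1/8 ≈ -0.12500)
W = -14
a = 1/64 (a = (-1/8)**2 = 1/64 ≈ 0.015625)
f = -1/18 (f = 1/(-4 - 14) = 1/(-18) = -1/18 ≈ -0.055556)
f*a = -1/18*1/64 = -1/1152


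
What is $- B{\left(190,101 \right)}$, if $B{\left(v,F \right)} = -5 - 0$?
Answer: $5$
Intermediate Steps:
$B{\left(v,F \right)} = -5$ ($B{\left(v,F \right)} = -5 + 0 = -5$)
$- B{\left(190,101 \right)} = \left(-1\right) \left(-5\right) = 5$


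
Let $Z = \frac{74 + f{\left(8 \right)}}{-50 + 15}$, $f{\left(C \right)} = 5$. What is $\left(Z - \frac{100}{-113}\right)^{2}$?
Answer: $\frac{29452329}{15642025} \approx 1.8829$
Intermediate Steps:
$Z = - \frac{79}{35}$ ($Z = \frac{74 + 5}{-50 + 15} = \frac{79}{-35} = 79 \left(- \frac{1}{35}\right) = - \frac{79}{35} \approx -2.2571$)
$\left(Z - \frac{100}{-113}\right)^{2} = \left(- \frac{79}{35} - \frac{100}{-113}\right)^{2} = \left(- \frac{79}{35} - 100 \left(- \frac{1}{113}\right)\right)^{2} = \left(- \frac{79}{35} - - \frac{100}{113}\right)^{2} = \left(- \frac{79}{35} + \frac{100}{113}\right)^{2} = \left(- \frac{5427}{3955}\right)^{2} = \frac{29452329}{15642025}$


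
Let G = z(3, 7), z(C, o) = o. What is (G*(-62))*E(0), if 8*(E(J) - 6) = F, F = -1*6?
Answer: -4557/2 ≈ -2278.5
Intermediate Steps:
F = -6
G = 7
E(J) = 21/4 (E(J) = 6 + (⅛)*(-6) = 6 - ¾ = 21/4)
(G*(-62))*E(0) = (7*(-62))*(21/4) = -434*21/4 = -4557/2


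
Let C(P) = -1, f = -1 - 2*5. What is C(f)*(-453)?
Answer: 453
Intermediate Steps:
f = -11 (f = -1 - 1*10 = -1 - 10 = -11)
C(f)*(-453) = -1*(-453) = 453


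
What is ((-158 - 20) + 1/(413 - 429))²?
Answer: 8116801/256 ≈ 31706.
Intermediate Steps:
((-158 - 20) + 1/(413 - 429))² = (-178 + 1/(-16))² = (-178 - 1/16)² = (-2849/16)² = 8116801/256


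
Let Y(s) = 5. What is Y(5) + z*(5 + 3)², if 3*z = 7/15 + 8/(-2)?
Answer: -3167/45 ≈ -70.378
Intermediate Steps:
z = -53/45 (z = (7/15 + 8/(-2))/3 = (7*(1/15) + 8*(-½))/3 = (7/15 - 4)/3 = (⅓)*(-53/15) = -53/45 ≈ -1.1778)
Y(5) + z*(5 + 3)² = 5 - 53*(5 + 3)²/45 = 5 - 53/45*8² = 5 - 53/45*64 = 5 - 3392/45 = -3167/45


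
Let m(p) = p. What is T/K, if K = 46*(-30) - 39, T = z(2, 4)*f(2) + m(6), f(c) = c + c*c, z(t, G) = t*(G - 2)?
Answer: -10/473 ≈ -0.021142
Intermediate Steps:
z(t, G) = t*(-2 + G)
f(c) = c + c²
T = 30 (T = (2*(-2 + 4))*(2*(1 + 2)) + 6 = (2*2)*(2*3) + 6 = 4*6 + 6 = 24 + 6 = 30)
K = -1419 (K = -1380 - 39 = -1419)
T/K = 30/(-1419) = 30*(-1/1419) = -10/473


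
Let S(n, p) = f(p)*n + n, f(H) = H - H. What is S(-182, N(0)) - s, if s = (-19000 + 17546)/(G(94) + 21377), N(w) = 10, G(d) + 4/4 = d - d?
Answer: -1944489/10688 ≈ -181.93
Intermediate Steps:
G(d) = -1 (G(d) = -1 + (d - d) = -1 + 0 = -1)
f(H) = 0
s = -727/10688 (s = (-19000 + 17546)/(-1 + 21377) = -1454/21376 = -1454*1/21376 = -727/10688 ≈ -0.068020)
S(n, p) = n (S(n, p) = 0*n + n = 0 + n = n)
S(-182, N(0)) - s = -182 - 1*(-727/10688) = -182 + 727/10688 = -1944489/10688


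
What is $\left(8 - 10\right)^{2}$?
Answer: $4$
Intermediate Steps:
$\left(8 - 10\right)^{2} = \left(-2\right)^{2} = 4$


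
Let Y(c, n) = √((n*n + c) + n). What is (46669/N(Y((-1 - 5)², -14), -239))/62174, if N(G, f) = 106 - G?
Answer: 353351/48930938 + 6667*√218/97861876 ≈ 0.0082273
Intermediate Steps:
Y(c, n) = √(c + n + n²) (Y(c, n) = √((n² + c) + n) = √((c + n²) + n) = √(c + n + n²))
(46669/N(Y((-1 - 5)², -14), -239))/62174 = (46669/(106 - √((-1 - 5)² - 14 + (-14)²)))/62174 = (46669/(106 - √((-6)² - 14 + 196)))*(1/62174) = (46669/(106 - √(36 - 14 + 196)))*(1/62174) = (46669/(106 - √218))*(1/62174) = 6667/(8882*(106 - √218))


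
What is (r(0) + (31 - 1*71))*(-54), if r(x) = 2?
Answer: 2052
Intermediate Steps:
(r(0) + (31 - 1*71))*(-54) = (2 + (31 - 1*71))*(-54) = (2 + (31 - 71))*(-54) = (2 - 40)*(-54) = -38*(-54) = 2052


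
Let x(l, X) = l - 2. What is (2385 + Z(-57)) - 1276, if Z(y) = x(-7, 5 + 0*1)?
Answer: 1100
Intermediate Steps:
x(l, X) = -2 + l
Z(y) = -9 (Z(y) = -2 - 7 = -9)
(2385 + Z(-57)) - 1276 = (2385 - 9) - 1276 = 2376 - 1276 = 1100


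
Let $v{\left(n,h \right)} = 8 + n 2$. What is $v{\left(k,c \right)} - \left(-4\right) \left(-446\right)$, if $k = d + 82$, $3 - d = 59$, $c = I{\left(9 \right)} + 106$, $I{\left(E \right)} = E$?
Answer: $-1724$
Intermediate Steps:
$c = 115$ ($c = 9 + 106 = 115$)
$d = -56$ ($d = 3 - 59 = -56$)
$k = 26$ ($k = -56 + 82 = 26$)
$v{\left(n,h \right)} = 8 + 2 n$
$v{\left(k,c \right)} - \left(-4\right) \left(-446\right) = \left(8 + 2 \cdot 26\right) - \left(-4\right) \left(-446\right) = \left(8 + 52\right) - 1784 = 60 - 1784 = -1724$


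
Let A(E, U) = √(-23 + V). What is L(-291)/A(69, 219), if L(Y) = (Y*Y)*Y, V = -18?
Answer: 24642171*I*√41/41 ≈ 3.8485e+6*I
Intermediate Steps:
A(E, U) = I*√41 (A(E, U) = √(-23 - 18) = √(-41) = I*√41)
L(Y) = Y³ (L(Y) = Y²*Y = Y³)
L(-291)/A(69, 219) = (-291)³/((I*√41)) = -(-24642171)*I*√41/41 = 24642171*I*√41/41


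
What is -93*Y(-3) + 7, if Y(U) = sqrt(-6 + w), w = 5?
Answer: 7 - 93*I ≈ 7.0 - 93.0*I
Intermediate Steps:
Y(U) = I (Y(U) = sqrt(-6 + 5) = sqrt(-1) = I)
-93*Y(-3) + 7 = -93*I + 7 = 7 - 93*I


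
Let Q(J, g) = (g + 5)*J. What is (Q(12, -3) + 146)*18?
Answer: 3060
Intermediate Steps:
Q(J, g) = J*(5 + g) (Q(J, g) = (5 + g)*J = J*(5 + g))
(Q(12, -3) + 146)*18 = (12*(5 - 3) + 146)*18 = (12*2 + 146)*18 = (24 + 146)*18 = 170*18 = 3060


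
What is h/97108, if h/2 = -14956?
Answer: -7478/24277 ≈ -0.30803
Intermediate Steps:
h = -29912 (h = 2*(-14956) = -29912)
h/97108 = -29912/97108 = -29912*1/97108 = -7478/24277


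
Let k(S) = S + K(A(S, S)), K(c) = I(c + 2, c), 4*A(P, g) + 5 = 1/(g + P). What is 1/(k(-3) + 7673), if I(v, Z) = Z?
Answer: 24/184049 ≈ 0.00013040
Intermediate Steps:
A(P, g) = -5/4 + 1/(4*(P + g)) (A(P, g) = -5/4 + 1/(4*(g + P)) = -5/4 + 1/(4*(P + g)))
K(c) = c
k(S) = S + (1 - 10*S)/(8*S) (k(S) = S + (1 - 5*S - 5*S)/(4*(S + S)) = S + (1 - 10*S)/(4*((2*S))) = S + (1/(2*S))*(1 - 10*S)/4 = S + (1 - 10*S)/(8*S))
1/(k(-3) + 7673) = 1/((-5/4 - 3 + (1/8)/(-3)) + 7673) = 1/((-5/4 - 3 + (1/8)*(-1/3)) + 7673) = 1/((-5/4 - 3 - 1/24) + 7673) = 1/(-103/24 + 7673) = 1/(184049/24) = 24/184049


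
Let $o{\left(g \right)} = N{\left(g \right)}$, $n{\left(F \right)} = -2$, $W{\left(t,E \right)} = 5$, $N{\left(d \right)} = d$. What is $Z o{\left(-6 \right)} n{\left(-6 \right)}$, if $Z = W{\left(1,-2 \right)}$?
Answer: $60$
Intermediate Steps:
$o{\left(g \right)} = g$
$Z = 5$
$Z o{\left(-6 \right)} n{\left(-6 \right)} = 5 \left(-6\right) \left(-2\right) = \left(-30\right) \left(-2\right) = 60$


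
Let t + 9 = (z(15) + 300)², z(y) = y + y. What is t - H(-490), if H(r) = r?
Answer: 109381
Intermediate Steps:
z(y) = 2*y
t = 108891 (t = -9 + (2*15 + 300)² = -9 + (30 + 300)² = -9 + 330² = -9 + 108900 = 108891)
t - H(-490) = 108891 - 1*(-490) = 108891 + 490 = 109381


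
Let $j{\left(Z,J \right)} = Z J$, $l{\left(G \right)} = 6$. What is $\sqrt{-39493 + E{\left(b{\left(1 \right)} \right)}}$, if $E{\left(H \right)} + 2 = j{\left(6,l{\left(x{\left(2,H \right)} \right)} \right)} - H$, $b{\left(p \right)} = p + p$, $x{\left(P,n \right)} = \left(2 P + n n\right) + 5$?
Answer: $i \sqrt{39461} \approx 198.65 i$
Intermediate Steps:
$x{\left(P,n \right)} = 5 + n^{2} + 2 P$ ($x{\left(P,n \right)} = \left(2 P + n^{2}\right) + 5 = \left(n^{2} + 2 P\right) + 5 = 5 + n^{2} + 2 P$)
$b{\left(p \right)} = 2 p$
$j{\left(Z,J \right)} = J Z$
$E{\left(H \right)} = 34 - H$ ($E{\left(H \right)} = -2 - \left(-36 + H\right) = 34 - H$)
$\sqrt{-39493 + E{\left(b{\left(1 \right)} \right)}} = \sqrt{-39493 + \left(34 - 2 \cdot 1\right)} = \sqrt{-39493 + \left(34 - 2\right)} = \sqrt{-39493 + 32} = \sqrt{-39461} = i \sqrt{39461}$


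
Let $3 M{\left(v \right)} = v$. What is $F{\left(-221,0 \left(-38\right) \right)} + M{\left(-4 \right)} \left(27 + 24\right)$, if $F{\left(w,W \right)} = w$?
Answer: $-289$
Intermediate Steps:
$M{\left(v \right)} = \frac{v}{3}$
$F{\left(-221,0 \left(-38\right) \right)} + M{\left(-4 \right)} \left(27 + 24\right) = -221 + \frac{1}{3} \left(-4\right) \left(27 + 24\right) = -221 - 68 = -289$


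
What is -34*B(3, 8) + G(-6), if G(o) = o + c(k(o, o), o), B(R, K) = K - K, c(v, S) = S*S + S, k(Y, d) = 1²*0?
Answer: 24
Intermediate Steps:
k(Y, d) = 0 (k(Y, d) = 1*0 = 0)
c(v, S) = S + S² (c(v, S) = S² + S = S + S²)
B(R, K) = 0
G(o) = o + o*(1 + o)
-34*B(3, 8) + G(-6) = -34*0 - 6*(2 - 6) = 0 - 6*(-4) = 0 + 24 = 24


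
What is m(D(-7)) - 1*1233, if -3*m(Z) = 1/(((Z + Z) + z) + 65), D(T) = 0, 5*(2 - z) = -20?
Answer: -262630/213 ≈ -1233.0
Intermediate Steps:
z = 6 (z = 2 - ⅕*(-20) = 2 + 4 = 6)
m(Z) = -1/(3*(71 + 2*Z)) (m(Z) = -1/(3*(((Z + Z) + 6) + 65)) = -1/(3*((2*Z + 6) + 65)) = -1/(3*((6 + 2*Z) + 65)) = -1/(3*(71 + 2*Z)))
m(D(-7)) - 1*1233 = -1/(213 + 6*0) - 1*1233 = -1/(213 + 0) - 1233 = -1/213 - 1233 = -262630/213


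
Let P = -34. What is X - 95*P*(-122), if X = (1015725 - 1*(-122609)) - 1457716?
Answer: -713442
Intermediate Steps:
X = -319382 (X = (1015725 + 122609) - 1457716 = 1138334 - 1457716 = -319382)
X - 95*P*(-122) = -319382 - 95*(-34)*(-122) = -319382 + 3230*(-122) = -319382 - 394060 = -713442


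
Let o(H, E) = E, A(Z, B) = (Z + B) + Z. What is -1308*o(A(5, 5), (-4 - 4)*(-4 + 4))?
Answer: 0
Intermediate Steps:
A(Z, B) = B + 2*Z (A(Z, B) = (B + Z) + Z = B + 2*Z)
-1308*o(A(5, 5), (-4 - 4)*(-4 + 4)) = -1308*(-4 - 4)*(-4 + 4) = -(-10464)*0 = -1308*0 = 0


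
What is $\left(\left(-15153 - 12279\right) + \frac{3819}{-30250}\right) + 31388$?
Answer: $\frac{119665181}{30250} \approx 3955.9$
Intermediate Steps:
$\left(\left(-15153 - 12279\right) + \frac{3819}{-30250}\right) + 31388 = \left(\left(-15153 - 12279\right) + 3819 \left(- \frac{1}{30250}\right)\right) + 31388 = \left(-27432 - \frac{3819}{30250}\right) + 31388 = - \frac{829821819}{30250} + 31388 = \frac{119665181}{30250}$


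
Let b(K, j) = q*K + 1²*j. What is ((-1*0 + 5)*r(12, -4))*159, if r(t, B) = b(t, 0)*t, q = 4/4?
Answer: 114480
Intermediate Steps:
q = 1 (q = 4*(¼) = 1)
b(K, j) = K + j (b(K, j) = 1*K + 1²*j = K + 1*j = K + j)
r(t, B) = t² (r(t, B) = (t + 0)*t = t*t = t²)
((-1*0 + 5)*r(12, -4))*159 = ((-1*0 + 5)*12²)*159 = ((0 + 5)*144)*159 = (5*144)*159 = 720*159 = 114480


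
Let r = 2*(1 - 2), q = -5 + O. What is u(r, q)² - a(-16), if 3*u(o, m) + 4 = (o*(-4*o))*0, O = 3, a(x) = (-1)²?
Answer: 7/9 ≈ 0.77778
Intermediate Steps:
a(x) = 1
q = -2 (q = -5 + 3 = -2)
r = -2 (r = 2*(-1) = -2)
u(o, m) = -4/3 (u(o, m) = -4/3 + ((o*(-4*o))*0)/3 = -4/3 + (-4*o²*0)/3 = -4/3 + (⅓)*0 = -4/3 + 0 = -4/3)
u(r, q)² - a(-16) = (-4/3)² - 1*1 = 16/9 - 1 = 7/9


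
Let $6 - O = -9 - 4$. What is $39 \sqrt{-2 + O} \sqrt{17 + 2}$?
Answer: $39 \sqrt{323} \approx 700.92$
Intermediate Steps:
$O = 19$ ($O = 6 - \left(-9 - 4\right) = 6 - -13 = 6 + 13 = 19$)
$39 \sqrt{-2 + O} \sqrt{17 + 2} = 39 \sqrt{-2 + 19} \sqrt{17 + 2} = 39 \sqrt{17} \sqrt{19} = 39 \sqrt{323}$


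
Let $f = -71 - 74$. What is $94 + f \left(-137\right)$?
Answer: $19959$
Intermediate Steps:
$f = -145$
$94 + f \left(-137\right) = 94 - -19865 = 94 + 19865 = 19959$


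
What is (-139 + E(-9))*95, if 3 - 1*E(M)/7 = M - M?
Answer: -11210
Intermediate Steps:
E(M) = 21 (E(M) = 21 - 7*(M - M) = 21 - 7*0 = 21 + 0 = 21)
(-139 + E(-9))*95 = (-139 + 21)*95 = -118*95 = -11210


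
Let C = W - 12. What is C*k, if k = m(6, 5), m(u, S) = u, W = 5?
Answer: -42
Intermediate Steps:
k = 6
C = -7 (C = 5 - 12 = -7)
C*k = -7*6 = -42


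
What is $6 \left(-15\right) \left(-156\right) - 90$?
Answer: $13950$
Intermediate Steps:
$6 \left(-15\right) \left(-156\right) - 90 = \left(-90\right) \left(-156\right) - 90 = 14040 - 90 = 13950$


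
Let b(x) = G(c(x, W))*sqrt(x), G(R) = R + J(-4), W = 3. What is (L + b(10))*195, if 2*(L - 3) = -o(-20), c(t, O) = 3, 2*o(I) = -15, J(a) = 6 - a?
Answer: 5265/4 + 2535*sqrt(10) ≈ 9332.6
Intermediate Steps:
o(I) = -15/2 (o(I) = (1/2)*(-15) = -15/2)
G(R) = 10 + R (G(R) = R + (6 - 1*(-4)) = R + (6 + 4) = R + 10 = 10 + R)
b(x) = 13*sqrt(x) (b(x) = (10 + 3)*sqrt(x) = 13*sqrt(x))
L = 27/4 (L = 3 + (-1*(-15/2))/2 = 3 + (1/2)*(15/2) = 3 + 15/4 = 27/4 ≈ 6.7500)
(L + b(10))*195 = (27/4 + 13*sqrt(10))*195 = 5265/4 + 2535*sqrt(10)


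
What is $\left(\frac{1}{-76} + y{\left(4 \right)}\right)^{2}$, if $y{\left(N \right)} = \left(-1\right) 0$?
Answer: $\frac{1}{5776} \approx 0.00017313$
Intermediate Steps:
$y{\left(N \right)} = 0$
$\left(\frac{1}{-76} + y{\left(4 \right)}\right)^{2} = \left(\frac{1}{-76} + 0\right)^{2} = \left(- \frac{1}{76} + 0\right)^{2} = \left(- \frac{1}{76}\right)^{2} = \frac{1}{5776}$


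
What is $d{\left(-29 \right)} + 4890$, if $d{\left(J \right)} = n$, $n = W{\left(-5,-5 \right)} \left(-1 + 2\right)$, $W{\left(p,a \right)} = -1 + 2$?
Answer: $4891$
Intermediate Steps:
$W{\left(p,a \right)} = 1$
$n = 1$ ($n = 1 \left(-1 + 2\right) = 1 \cdot 1 = 1$)
$d{\left(J \right)} = 1$
$d{\left(-29 \right)} + 4890 = 1 + 4890 = 4891$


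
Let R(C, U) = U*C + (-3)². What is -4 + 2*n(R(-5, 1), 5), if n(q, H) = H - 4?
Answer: -2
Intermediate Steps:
R(C, U) = 9 + C*U (R(C, U) = C*U + 9 = 9 + C*U)
n(q, H) = -4 + H
-4 + 2*n(R(-5, 1), 5) = -4 + 2*(-4 + 5) = -4 + 2*1 = -4 + 2 = -2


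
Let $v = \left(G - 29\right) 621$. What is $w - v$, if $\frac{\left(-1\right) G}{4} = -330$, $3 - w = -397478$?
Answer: $-404230$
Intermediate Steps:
$w = 397481$ ($w = 3 - -397478 = 3 + 397478 = 397481$)
$G = 1320$ ($G = \left(-4\right) \left(-330\right) = 1320$)
$v = 801711$ ($v = \left(1320 - 29\right) 621 = 1291 \cdot 621 = 801711$)
$w - v = 397481 - 801711 = -404230$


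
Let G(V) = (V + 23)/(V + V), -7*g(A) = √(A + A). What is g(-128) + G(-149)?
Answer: 63/149 - 16*I/7 ≈ 0.42282 - 2.2857*I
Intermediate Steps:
g(A) = -√2*√A/7 (g(A) = -√(A + A)/7 = -√2*√A/7)
G(V) = (23 + V)/(2*V) (G(V) = (23 + V)/((2*V)) = (23 + V)*(1/(2*V)) = (23 + V)/(2*V))
g(-128) + G(-149) = -√2*√(-128)/7 + (½)*(23 - 149)/(-149) = -√2*8*I*√2/7 + (½)*(-1/149)*(-126) = -16*I/7 + 63/149 = 63/149 - 16*I/7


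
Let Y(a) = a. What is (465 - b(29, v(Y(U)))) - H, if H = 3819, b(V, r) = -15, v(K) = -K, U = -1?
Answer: -3339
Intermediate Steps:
(465 - b(29, v(Y(U)))) - H = (465 - 1*(-15)) - 1*3819 = (465 + 15) - 3819 = 480 - 3819 = -3339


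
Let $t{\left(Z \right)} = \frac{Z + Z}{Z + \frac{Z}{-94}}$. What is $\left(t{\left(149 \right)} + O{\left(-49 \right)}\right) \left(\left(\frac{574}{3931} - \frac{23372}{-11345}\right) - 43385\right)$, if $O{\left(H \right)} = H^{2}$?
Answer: $- \frac{144126689947139651}{1382513045} \approx -1.0425 \cdot 10^{8}$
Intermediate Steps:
$t{\left(Z \right)} = \frac{188}{93}$ ($t{\left(Z \right)} = \frac{2 Z}{Z + Z \left(- \frac{1}{94}\right)} = \frac{2 Z}{Z - \frac{Z}{94}} = \frac{2 Z}{\frac{93}{94} Z} = 2 Z \frac{94}{93 Z} = \frac{188}{93}$)
$\left(t{\left(149 \right)} + O{\left(-49 \right)}\right) \left(\left(\frac{574}{3931} - \frac{23372}{-11345}\right) - 43385\right) = \left(\frac{188}{93} + \left(-49\right)^{2}\right) \left(\left(\frac{574}{3931} - \frac{23372}{-11345}\right) - 43385\right) = \left(\frac{188}{93} + 2401\right) \left(\left(574 \cdot \frac{1}{3931} - - \frac{23372}{11345}\right) - 43385\right) = \frac{223481 \left(\left(\frac{574}{3931} + \frac{23372}{11345}\right) - 43385\right)}{93} = \frac{223481 \left(\frac{98387362}{44597195} - 43385\right)}{93} = \frac{223481}{93} \left(- \frac{1934750917713}{44597195}\right) = - \frac{144126689947139651}{1382513045}$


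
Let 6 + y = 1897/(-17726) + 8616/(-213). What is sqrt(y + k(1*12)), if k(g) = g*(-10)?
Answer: I*sqrt(263817111013030)/1258546 ≈ 12.906*I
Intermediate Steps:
k(g) = -10*g
y = -58595035/1258546 (y = -6 + (1897/(-17726) + 8616/(-213)) = -6 + (1897*(-1/17726) + 8616*(-1/213)) = -6 + (-1897/17726 - 2872/71) = -6 - 51043759/1258546 = -58595035/1258546 ≈ -46.558)
sqrt(y + k(1*12)) = sqrt(-58595035/1258546 - 10*12) = sqrt(-58595035/1258546 - 120) = sqrt(-209620555/1258546) = I*sqrt(263817111013030)/1258546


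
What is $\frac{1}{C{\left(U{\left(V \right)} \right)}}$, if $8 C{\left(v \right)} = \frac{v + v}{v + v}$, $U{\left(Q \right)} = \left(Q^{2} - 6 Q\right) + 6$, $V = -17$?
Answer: $8$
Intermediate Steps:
$U{\left(Q \right)} = 6 + Q^{2} - 6 Q$
$C{\left(v \right)} = \frac{1}{8}$ ($C{\left(v \right)} = \frac{\left(v + v\right) \frac{1}{v + v}}{8} = \frac{2 v \frac{1}{2 v}}{8} = \frac{1}{8} \cdot 1 = \frac{1}{8}$)
$\frac{1}{C{\left(U{\left(V \right)} \right)}} = \frac{1}{\frac{1}{8}} = 8$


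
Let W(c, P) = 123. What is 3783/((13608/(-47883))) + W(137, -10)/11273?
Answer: -226889467157/17044776 ≈ -13311.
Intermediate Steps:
3783/((13608/(-47883))) + W(137, -10)/11273 = 3783/((13608/(-47883))) + 123/11273 = 3783/((13608*(-1/47883))) + 123*(1/11273) = 3783/(-4536/15961) + 123/11273 = 3783*(-15961/4536) + 123/11273 = -20126821/1512 + 123/11273 = -226889467157/17044776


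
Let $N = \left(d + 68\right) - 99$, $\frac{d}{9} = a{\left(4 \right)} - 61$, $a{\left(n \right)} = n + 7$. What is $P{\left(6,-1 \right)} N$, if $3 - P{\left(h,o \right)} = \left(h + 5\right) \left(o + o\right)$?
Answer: $-12025$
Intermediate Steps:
$a{\left(n \right)} = 7 + n$
$d = -450$ ($d = 9 \left(\left(7 + 4\right) - 61\right) = 9 \left(11 - 61\right) = 9 \left(-50\right) = -450$)
$P{\left(h,o \right)} = 3 - 2 o \left(5 + h\right)$ ($P{\left(h,o \right)} = 3 - \left(h + 5\right) \left(o + o\right) = 3 - \left(5 + h\right) 2 o = 3 - 2 o \left(5 + h\right)$)
$N = -481$ ($N = \left(-450 + 68\right) - 99 = -382 - 99 = -481$)
$P{\left(6,-1 \right)} N = \left(3 - -10 - 12 \left(-1\right)\right) \left(-481\right) = \left(3 + 10 + 12\right) \left(-481\right) = 25 \left(-481\right) = -12025$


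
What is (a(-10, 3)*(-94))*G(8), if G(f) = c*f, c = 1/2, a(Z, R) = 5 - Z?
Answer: -5640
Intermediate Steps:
c = 1/2 ≈ 0.50000
G(f) = f/2
(a(-10, 3)*(-94))*G(8) = ((5 - 1*(-10))*(-94))*((1/2)*8) = ((5 + 10)*(-94))*4 = (15*(-94))*4 = -1410*4 = -5640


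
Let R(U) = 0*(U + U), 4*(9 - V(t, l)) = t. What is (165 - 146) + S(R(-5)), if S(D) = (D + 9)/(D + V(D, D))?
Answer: 20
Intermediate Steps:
V(t, l) = 9 - t/4
R(U) = 0 (R(U) = 0*(2*U) = 0)
S(D) = (9 + D)/(9 + 3*D/4) (S(D) = (D + 9)/(D + (9 - D/4)) = (9 + D)/(9 + 3*D/4))
(165 - 146) + S(R(-5)) = (165 - 146) + 4*(9 + 0)/(3*(12 + 0)) = 19 + (4/3)*9/12 = 19 + (4/3)*(1/12)*9 = 19 + 1 = 20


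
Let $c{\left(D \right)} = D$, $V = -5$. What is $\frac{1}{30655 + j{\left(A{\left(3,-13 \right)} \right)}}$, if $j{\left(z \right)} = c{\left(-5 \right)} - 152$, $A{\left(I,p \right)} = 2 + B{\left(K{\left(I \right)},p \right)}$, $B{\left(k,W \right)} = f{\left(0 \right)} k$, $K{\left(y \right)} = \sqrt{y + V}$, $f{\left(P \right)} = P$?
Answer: $\frac{1}{30498} \approx 3.2789 \cdot 10^{-5}$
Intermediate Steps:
$K{\left(y \right)} = \sqrt{-5 + y}$ ($K{\left(y \right)} = \sqrt{y - 5} = \sqrt{-5 + y}$)
$B{\left(k,W \right)} = 0$ ($B{\left(k,W \right)} = 0 k = 0$)
$A{\left(I,p \right)} = 2$ ($A{\left(I,p \right)} = 2 + 0 = 2$)
$j{\left(z \right)} = -157$ ($j{\left(z \right)} = -5 - 152 = -157$)
$\frac{1}{30655 + j{\left(A{\left(3,-13 \right)} \right)}} = \frac{1}{30655 - 157} = \frac{1}{30498}$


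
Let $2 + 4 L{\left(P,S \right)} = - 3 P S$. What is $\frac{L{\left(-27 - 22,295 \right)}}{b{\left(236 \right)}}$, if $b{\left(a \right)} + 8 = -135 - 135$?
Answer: $- \frac{43363}{1112} \approx -38.995$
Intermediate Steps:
$b{\left(a \right)} = -278$ ($b{\left(a \right)} = -8 - 270 = -278$)
$L{\left(P,S \right)} = - \frac{1}{2} - \frac{3 P S}{4}$ ($L{\left(P,S \right)} = - \frac{1}{2} + \frac{- 3 P S}{4} = - \frac{1}{2} + \frac{\left(-3\right) P S}{4} = - \frac{1}{2} - \frac{3 P S}{4}$)
$\frac{L{\left(-27 - 22,295 \right)}}{b{\left(236 \right)}} = \frac{- \frac{1}{2} - \frac{3}{4} \left(-27 - 22\right) 295}{-278} = \left(- \frac{1}{2} - \frac{3}{4} \left(-27 - 22\right) 295\right) \left(- \frac{1}{278}\right) = \left(- \frac{1}{2} - \left(- \frac{147}{4}\right) 295\right) \left(- \frac{1}{278}\right) = \left(- \frac{1}{2} + \frac{43365}{4}\right) \left(- \frac{1}{278}\right) = \frac{43363}{4} \left(- \frac{1}{278}\right) = - \frac{43363}{1112}$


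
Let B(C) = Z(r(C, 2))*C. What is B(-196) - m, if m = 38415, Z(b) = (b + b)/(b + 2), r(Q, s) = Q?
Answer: -3764671/97 ≈ -38811.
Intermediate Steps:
Z(b) = 2*b/(2 + b) (Z(b) = (2*b)/(2 + b) = 2*b/(2 + b))
B(C) = 2*C²/(2 + C) (B(C) = (2*C/(2 + C))*C = 2*C²/(2 + C))
B(-196) - m = 2*(-196)²/(2 - 196) - 1*38415 = 2*38416/(-194) - 38415 = 2*38416*(-1/194) - 38415 = -38416/97 - 38415 = -3764671/97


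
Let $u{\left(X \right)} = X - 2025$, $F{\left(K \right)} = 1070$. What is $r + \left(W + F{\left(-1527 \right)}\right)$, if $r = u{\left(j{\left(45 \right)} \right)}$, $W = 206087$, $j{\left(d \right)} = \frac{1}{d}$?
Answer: $\frac{9230941}{45} \approx 2.0513 \cdot 10^{5}$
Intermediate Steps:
$u{\left(X \right)} = -2025 + X$
$r = - \frac{91124}{45}$ ($r = -2025 + \frac{1}{45} = - \frac{91124}{45} \approx -2025.0$)
$r + \left(W + F{\left(-1527 \right)}\right) = - \frac{91124}{45} + \left(206087 + 1070\right) = - \frac{91124}{45} + 207157 = \frac{9230941}{45}$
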